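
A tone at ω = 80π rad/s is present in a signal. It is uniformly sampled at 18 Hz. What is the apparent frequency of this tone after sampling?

4 Hz

ω = 80π rad/s → f = ω/(2π) = 40 Hz.
40 Hz mod fs = 4 Hz.
4 Hz ≤ fs/2 = 9 Hz, appears at 4 Hz.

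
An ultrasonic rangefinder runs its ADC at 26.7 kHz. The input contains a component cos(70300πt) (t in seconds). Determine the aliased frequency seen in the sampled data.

8.45 kHz

ω = 70300π rad/s → f = ω/(2π) = 35150 Hz = 35.15 kHz.
35.15 kHz mod fs = 8.45 kHz.
8.45 kHz ≤ fs/2 = 13.35 kHz, appears at 8.45 kHz.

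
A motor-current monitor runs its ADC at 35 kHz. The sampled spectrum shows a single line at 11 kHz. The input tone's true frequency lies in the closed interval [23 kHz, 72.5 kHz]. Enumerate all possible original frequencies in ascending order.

Frequencies that alias to 11 kHz are k·fs ± 11 kHz for integer k ≥ 0.
k=0: 11 kHz.
k=1: 24 kHz, 46 kHz.
k=2: 59 kHz, 81 kHz.
k=3: 94 kHz, 116 kHz.
Within [23 kHz, 72.5 kHz]: 24 kHz, 46 kHz, 59 kHz.

24 kHz, 46 kHz, 59 kHz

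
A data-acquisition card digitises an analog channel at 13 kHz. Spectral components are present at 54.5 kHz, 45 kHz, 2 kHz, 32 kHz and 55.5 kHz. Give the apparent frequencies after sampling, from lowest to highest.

fs/2 = 6.5 kHz.
54.5 kHz mod fs = 2.5 kHz.
2.5 kHz ≤ fs/2 = 6.5 kHz, appears at 2.5 kHz.
45 kHz mod fs = 6 kHz.
6 kHz ≤ fs/2 = 6.5 kHz, appears at 6 kHz.
2 kHz ≤ fs/2 = 6.5 kHz, passes unchanged.
32 kHz mod fs = 6 kHz.
6 kHz ≤ fs/2 = 6.5 kHz, appears at 6 kHz.
55.5 kHz mod fs = 3.5 kHz.
3.5 kHz ≤ fs/2 = 6.5 kHz, appears at 3.5 kHz.
Distinct values: {2 kHz, 2.5 kHz, 3.5 kHz, 6 kHz}.

2 kHz, 2.5 kHz, 3.5 kHz, 6 kHz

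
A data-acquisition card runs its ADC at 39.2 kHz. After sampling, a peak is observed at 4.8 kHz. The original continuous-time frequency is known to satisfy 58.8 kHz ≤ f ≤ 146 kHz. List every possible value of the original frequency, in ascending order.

73.6 kHz, 83.2 kHz, 112.8 kHz, 122.4 kHz

Frequencies that alias to 4.8 kHz are k·fs ± 4.8 kHz for integer k ≥ 0.
k=0: 4.8 kHz.
k=1: 34.4 kHz, 44 kHz.
k=2: 73.6 kHz, 83.2 kHz.
k=3: 112.8 kHz, 122.4 kHz.
k=4: 152 kHz, 161.6 kHz.
Within [58.8 kHz, 146 kHz]: 73.6 kHz, 83.2 kHz, 112.8 kHz, 122.4 kHz.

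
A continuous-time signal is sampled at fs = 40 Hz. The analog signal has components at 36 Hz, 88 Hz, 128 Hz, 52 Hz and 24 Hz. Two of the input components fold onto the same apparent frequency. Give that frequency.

8 Hz

fs/2 = 20 Hz.
36 Hz > fs/2 = 20 Hz, folds to fs − 36 Hz = 4 Hz.
88 Hz mod fs = 8 Hz.
8 Hz ≤ fs/2 = 20 Hz, appears at 8 Hz.
128 Hz mod fs = 8 Hz.
8 Hz ≤ fs/2 = 20 Hz, appears at 8 Hz.
52 Hz mod fs = 12 Hz.
12 Hz ≤ fs/2 = 20 Hz, appears at 12 Hz.
24 Hz > fs/2 = 20 Hz, folds to fs − 24 Hz = 16 Hz.
88 Hz and 128 Hz both map to 8 Hz.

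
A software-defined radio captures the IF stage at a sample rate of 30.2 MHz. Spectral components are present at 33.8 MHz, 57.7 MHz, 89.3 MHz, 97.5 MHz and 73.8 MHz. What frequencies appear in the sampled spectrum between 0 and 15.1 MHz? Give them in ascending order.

fs/2 = 15.1 MHz.
33.8 MHz mod fs = 3.6 MHz.
3.6 MHz ≤ fs/2 = 15.1 MHz, appears at 3.6 MHz.
57.7 MHz mod fs = 27.5 MHz.
27.5 MHz > fs/2 = 15.1 MHz, folds to fs − 27.5 MHz = 2.7 MHz.
89.3 MHz mod fs = 28.9 MHz.
28.9 MHz > fs/2 = 15.1 MHz, folds to fs − 28.9 MHz = 1.3 MHz.
97.5 MHz mod fs = 6.9 MHz.
6.9 MHz ≤ fs/2 = 15.1 MHz, appears at 6.9 MHz.
73.8 MHz mod fs = 13.4 MHz.
13.4 MHz ≤ fs/2 = 15.1 MHz, appears at 13.4 MHz.
Distinct values: {1.3 MHz, 2.7 MHz, 3.6 MHz, 6.9 MHz, 13.4 MHz}.

1.3 MHz, 2.7 MHz, 3.6 MHz, 6.9 MHz, 13.4 MHz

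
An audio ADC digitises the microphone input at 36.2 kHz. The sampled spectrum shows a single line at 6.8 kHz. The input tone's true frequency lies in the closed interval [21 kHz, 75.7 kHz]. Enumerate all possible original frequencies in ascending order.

Frequencies that alias to 6.8 kHz are k·fs ± 6.8 kHz for integer k ≥ 0.
k=0: 6.8 kHz.
k=1: 29.4 kHz, 43 kHz.
k=2: 65.6 kHz, 79.2 kHz.
k=3: 101.8 kHz, 115.4 kHz.
Within [21 kHz, 75.7 kHz]: 29.4 kHz, 43 kHz, 65.6 kHz.

29.4 kHz, 43 kHz, 65.6 kHz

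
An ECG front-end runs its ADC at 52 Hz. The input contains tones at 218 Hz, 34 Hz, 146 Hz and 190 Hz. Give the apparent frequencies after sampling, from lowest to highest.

10 Hz, 18 Hz

fs/2 = 26 Hz.
218 Hz mod fs = 10 Hz.
10 Hz ≤ fs/2 = 26 Hz, appears at 10 Hz.
34 Hz > fs/2 = 26 Hz, folds to fs − 34 Hz = 18 Hz.
146 Hz mod fs = 42 Hz.
42 Hz > fs/2 = 26 Hz, folds to fs − 42 Hz = 10 Hz.
190 Hz mod fs = 34 Hz.
34 Hz > fs/2 = 26 Hz, folds to fs − 34 Hz = 18 Hz.
Distinct values: {10 Hz, 18 Hz}.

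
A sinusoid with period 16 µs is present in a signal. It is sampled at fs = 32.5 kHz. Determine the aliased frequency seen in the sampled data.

T = 16 µs → f = 1/T = 62.5 kHz.
62.5 kHz mod fs = 30 kHz.
30 kHz > fs/2 = 16.25 kHz, folds to fs − 30 kHz = 2.5 kHz.

2.5 kHz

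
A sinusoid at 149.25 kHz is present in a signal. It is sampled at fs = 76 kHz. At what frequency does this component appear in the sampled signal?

149.25 kHz mod fs = 73.25 kHz.
73.25 kHz > fs/2 = 38 kHz, folds to fs − 73.25 kHz = 2.75 kHz.

2.75 kHz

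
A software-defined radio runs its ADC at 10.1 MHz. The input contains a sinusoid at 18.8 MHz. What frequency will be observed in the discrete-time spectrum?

1.4 MHz

18.8 MHz mod fs = 8.7 MHz.
8.7 MHz > fs/2 = 5.05 MHz, folds to fs − 8.7 MHz = 1.4 MHz.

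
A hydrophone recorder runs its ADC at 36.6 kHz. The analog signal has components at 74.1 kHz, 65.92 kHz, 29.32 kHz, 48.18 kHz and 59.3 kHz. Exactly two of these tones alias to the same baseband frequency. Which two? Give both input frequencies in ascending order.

fs/2 = 18.3 kHz.
74.1 kHz mod fs = 0.9 kHz.
0.9 kHz ≤ fs/2 = 18.3 kHz, appears at 0.9 kHz.
65.92 kHz mod fs = 29.32 kHz.
29.32 kHz > fs/2 = 18.3 kHz, folds to fs − 29.32 kHz = 7.28 kHz.
29.32 kHz > fs/2 = 18.3 kHz, folds to fs − 29.32 kHz = 7.28 kHz.
48.18 kHz mod fs = 11.58 kHz.
11.58 kHz ≤ fs/2 = 18.3 kHz, appears at 11.58 kHz.
59.3 kHz mod fs = 22.7 kHz.
22.7 kHz > fs/2 = 18.3 kHz, folds to fs − 22.7 kHz = 13.9 kHz.
29.32 kHz and 65.92 kHz both map to 7.28 kHz.

29.32 kHz, 65.92 kHz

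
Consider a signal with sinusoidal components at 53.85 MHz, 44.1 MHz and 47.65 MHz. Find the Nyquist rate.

Highest-frequency component: 53.85 MHz.
Nyquist rate = 2 × 53.85 MHz = 107.7 MHz.

107.7 MHz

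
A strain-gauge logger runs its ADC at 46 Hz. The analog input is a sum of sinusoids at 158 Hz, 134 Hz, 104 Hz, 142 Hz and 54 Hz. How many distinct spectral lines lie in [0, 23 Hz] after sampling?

4

fs/2 = 23 Hz.
158 Hz mod fs = 20 Hz.
20 Hz ≤ fs/2 = 23 Hz, appears at 20 Hz.
134 Hz mod fs = 42 Hz.
42 Hz > fs/2 = 23 Hz, folds to fs − 42 Hz = 4 Hz.
104 Hz mod fs = 12 Hz.
12 Hz ≤ fs/2 = 23 Hz, appears at 12 Hz.
142 Hz mod fs = 4 Hz.
4 Hz ≤ fs/2 = 23 Hz, appears at 4 Hz.
54 Hz mod fs = 8 Hz.
8 Hz ≤ fs/2 = 23 Hz, appears at 8 Hz.
Distinct values: {4 Hz, 8 Hz, 12 Hz, 20 Hz} → 4.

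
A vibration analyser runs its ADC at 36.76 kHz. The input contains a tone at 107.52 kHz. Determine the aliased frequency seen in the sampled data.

107.52 kHz mod fs = 34 kHz.
34 kHz > fs/2 = 18.38 kHz, folds to fs − 34 kHz = 2.76 kHz.

2.76 kHz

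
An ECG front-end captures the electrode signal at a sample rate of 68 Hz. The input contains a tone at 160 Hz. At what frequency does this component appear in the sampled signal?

24 Hz

160 Hz mod fs = 24 Hz.
24 Hz ≤ fs/2 = 34 Hz, appears at 24 Hz.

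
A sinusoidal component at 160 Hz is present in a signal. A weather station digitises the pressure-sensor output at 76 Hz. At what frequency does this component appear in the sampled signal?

8 Hz

160 Hz mod fs = 8 Hz.
8 Hz ≤ fs/2 = 38 Hz, appears at 8 Hz.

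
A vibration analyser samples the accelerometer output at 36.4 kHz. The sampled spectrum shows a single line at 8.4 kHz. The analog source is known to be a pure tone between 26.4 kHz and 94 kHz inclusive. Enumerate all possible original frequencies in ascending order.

28 kHz, 44.8 kHz, 64.4 kHz, 81.2 kHz

Frequencies that alias to 8.4 kHz are k·fs ± 8.4 kHz for integer k ≥ 0.
k=0: 8.4 kHz.
k=1: 28 kHz, 44.8 kHz.
k=2: 64.4 kHz, 81.2 kHz.
k=3: 100.8 kHz, 117.6 kHz.
Within [26.4 kHz, 94 kHz]: 28 kHz, 44.8 kHz, 64.4 kHz, 81.2 kHz.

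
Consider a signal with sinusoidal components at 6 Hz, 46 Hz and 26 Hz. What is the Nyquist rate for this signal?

92 Hz

Highest-frequency component: 46 Hz.
Nyquist rate = 2 × 46 Hz = 92 Hz.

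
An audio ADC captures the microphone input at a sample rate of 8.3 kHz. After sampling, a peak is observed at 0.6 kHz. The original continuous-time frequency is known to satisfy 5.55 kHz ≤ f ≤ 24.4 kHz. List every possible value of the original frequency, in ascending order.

Frequencies that alias to 0.6 kHz are k·fs ± 0.6 kHz for integer k ≥ 0.
k=0: 0.6 kHz.
k=1: 7.7 kHz, 8.9 kHz.
k=2: 16 kHz, 17.2 kHz.
k=3: 24.3 kHz, 25.5 kHz.
k=4: 32.6 kHz, 33.8 kHz.
Within [5.55 kHz, 24.4 kHz]: 7.7 kHz, 8.9 kHz, 16 kHz, 17.2 kHz, 24.3 kHz.

7.7 kHz, 8.9 kHz, 16 kHz, 17.2 kHz, 24.3 kHz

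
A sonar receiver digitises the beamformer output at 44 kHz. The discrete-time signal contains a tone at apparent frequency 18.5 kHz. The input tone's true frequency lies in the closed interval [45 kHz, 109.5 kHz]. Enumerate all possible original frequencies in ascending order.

Frequencies that alias to 18.5 kHz are k·fs ± 18.5 kHz for integer k ≥ 0.
k=0: 18.5 kHz.
k=1: 25.5 kHz, 62.5 kHz.
k=2: 69.5 kHz, 106.5 kHz.
k=3: 113.5 kHz, 150.5 kHz.
Within [45 kHz, 109.5 kHz]: 62.5 kHz, 69.5 kHz, 106.5 kHz.

62.5 kHz, 69.5 kHz, 106.5 kHz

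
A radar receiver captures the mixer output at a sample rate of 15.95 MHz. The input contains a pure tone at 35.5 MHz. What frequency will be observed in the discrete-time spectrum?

3.6 MHz

35.5 MHz mod fs = 3.6 MHz.
3.6 MHz ≤ fs/2 = 7.975 MHz, appears at 3.6 MHz.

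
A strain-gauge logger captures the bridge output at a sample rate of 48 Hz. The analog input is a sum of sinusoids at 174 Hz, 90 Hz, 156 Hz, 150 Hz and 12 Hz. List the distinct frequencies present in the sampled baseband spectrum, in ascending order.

6 Hz, 12 Hz, 18 Hz

fs/2 = 24 Hz.
174 Hz mod fs = 30 Hz.
30 Hz > fs/2 = 24 Hz, folds to fs − 30 Hz = 18 Hz.
90 Hz mod fs = 42 Hz.
42 Hz > fs/2 = 24 Hz, folds to fs − 42 Hz = 6 Hz.
156 Hz mod fs = 12 Hz.
12 Hz ≤ fs/2 = 24 Hz, appears at 12 Hz.
150 Hz mod fs = 6 Hz.
6 Hz ≤ fs/2 = 24 Hz, appears at 6 Hz.
12 Hz ≤ fs/2 = 24 Hz, passes unchanged.
Distinct values: {6 Hz, 12 Hz, 18 Hz}.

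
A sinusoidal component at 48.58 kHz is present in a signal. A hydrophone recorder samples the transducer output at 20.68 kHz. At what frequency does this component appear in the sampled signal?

7.22 kHz

48.58 kHz mod fs = 7.22 kHz.
7.22 kHz ≤ fs/2 = 10.34 kHz, appears at 7.22 kHz.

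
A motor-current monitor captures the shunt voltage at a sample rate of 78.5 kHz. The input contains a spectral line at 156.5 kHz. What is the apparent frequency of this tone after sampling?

0.5 kHz

156.5 kHz mod fs = 78 kHz.
78 kHz > fs/2 = 39.25 kHz, folds to fs − 78 kHz = 0.5 kHz.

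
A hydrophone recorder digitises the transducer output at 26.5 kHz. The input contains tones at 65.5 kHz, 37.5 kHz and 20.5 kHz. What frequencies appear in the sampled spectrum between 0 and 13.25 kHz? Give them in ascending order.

fs/2 = 13.25 kHz.
65.5 kHz mod fs = 12.5 kHz.
12.5 kHz ≤ fs/2 = 13.25 kHz, appears at 12.5 kHz.
37.5 kHz mod fs = 11 kHz.
11 kHz ≤ fs/2 = 13.25 kHz, appears at 11 kHz.
20.5 kHz > fs/2 = 13.25 kHz, folds to fs − 20.5 kHz = 6 kHz.
Distinct values: {6 kHz, 11 kHz, 12.5 kHz}.

6 kHz, 11 kHz, 12.5 kHz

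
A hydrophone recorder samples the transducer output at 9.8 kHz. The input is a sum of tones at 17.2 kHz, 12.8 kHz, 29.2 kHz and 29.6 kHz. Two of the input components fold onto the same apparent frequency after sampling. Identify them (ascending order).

fs/2 = 4.9 kHz.
17.2 kHz mod fs = 7.4 kHz.
7.4 kHz > fs/2 = 4.9 kHz, folds to fs − 7.4 kHz = 2.4 kHz.
12.8 kHz mod fs = 3 kHz.
3 kHz ≤ fs/2 = 4.9 kHz, appears at 3 kHz.
29.2 kHz mod fs = 9.6 kHz.
9.6 kHz > fs/2 = 4.9 kHz, folds to fs − 9.6 kHz = 0.2 kHz.
29.6 kHz mod fs = 0.2 kHz.
0.2 kHz ≤ fs/2 = 4.9 kHz, appears at 0.2 kHz.
29.2 kHz and 29.6 kHz both map to 0.2 kHz.

29.2 kHz, 29.6 kHz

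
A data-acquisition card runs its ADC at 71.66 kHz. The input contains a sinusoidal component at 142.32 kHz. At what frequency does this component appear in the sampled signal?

142.32 kHz mod fs = 70.66 kHz.
70.66 kHz > fs/2 = 35.83 kHz, folds to fs − 70.66 kHz = 1 kHz.

1 kHz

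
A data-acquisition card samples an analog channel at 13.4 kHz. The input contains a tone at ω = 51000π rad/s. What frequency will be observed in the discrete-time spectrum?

1.3 kHz

ω = 51000π rad/s → f = ω/(2π) = 25500 Hz = 25.5 kHz.
25.5 kHz mod fs = 12.1 kHz.
12.1 kHz > fs/2 = 6.7 kHz, folds to fs − 12.1 kHz = 1.3 kHz.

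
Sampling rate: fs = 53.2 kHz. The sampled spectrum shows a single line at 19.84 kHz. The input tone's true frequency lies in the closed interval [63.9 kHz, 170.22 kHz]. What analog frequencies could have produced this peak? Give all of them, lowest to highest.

73.04 kHz, 86.56 kHz, 126.24 kHz, 139.76 kHz

Frequencies that alias to 19.84 kHz are k·fs ± 19.84 kHz for integer k ≥ 0.
k=0: 19.84 kHz.
k=1: 33.36 kHz, 73.04 kHz.
k=2: 86.56 kHz, 126.24 kHz.
k=3: 139.76 kHz, 179.44 kHz.
k=4: 192.96 kHz, 232.64 kHz.
Within [63.9 kHz, 170.22 kHz]: 73.04 kHz, 86.56 kHz, 126.24 kHz, 139.76 kHz.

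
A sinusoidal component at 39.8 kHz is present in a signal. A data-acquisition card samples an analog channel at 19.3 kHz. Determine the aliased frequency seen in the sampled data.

1.2 kHz

39.8 kHz mod fs = 1.2 kHz.
1.2 kHz ≤ fs/2 = 9.65 kHz, appears at 1.2 kHz.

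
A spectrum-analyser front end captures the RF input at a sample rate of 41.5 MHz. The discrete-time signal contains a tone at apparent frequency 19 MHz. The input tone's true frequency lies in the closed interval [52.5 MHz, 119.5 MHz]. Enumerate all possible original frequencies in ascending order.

Frequencies that alias to 19 MHz are k·fs ± 19 MHz for integer k ≥ 0.
k=0: 19 MHz.
k=1: 22.5 MHz, 60.5 MHz.
k=2: 64 MHz, 102 MHz.
k=3: 105.5 MHz, 143.5 MHz.
k=4: 147 MHz, 185 MHz.
Within [52.5 MHz, 119.5 MHz]: 60.5 MHz, 64 MHz, 102 MHz, 105.5 MHz.

60.5 MHz, 64 MHz, 102 MHz, 105.5 MHz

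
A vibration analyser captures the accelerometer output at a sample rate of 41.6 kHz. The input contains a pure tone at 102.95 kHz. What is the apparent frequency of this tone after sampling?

102.95 kHz mod fs = 19.75 kHz.
19.75 kHz ≤ fs/2 = 20.8 kHz, appears at 19.75 kHz.

19.75 kHz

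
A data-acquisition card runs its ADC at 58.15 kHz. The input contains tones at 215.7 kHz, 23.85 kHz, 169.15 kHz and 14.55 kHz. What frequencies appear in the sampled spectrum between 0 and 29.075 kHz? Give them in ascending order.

5.3 kHz, 14.55 kHz, 16.9 kHz, 23.85 kHz

fs/2 = 29.075 kHz.
215.7 kHz mod fs = 41.25 kHz.
41.25 kHz > fs/2 = 29.075 kHz, folds to fs − 41.25 kHz = 16.9 kHz.
23.85 kHz ≤ fs/2 = 29.075 kHz, passes unchanged.
169.15 kHz mod fs = 52.85 kHz.
52.85 kHz > fs/2 = 29.075 kHz, folds to fs − 52.85 kHz = 5.3 kHz.
14.55 kHz ≤ fs/2 = 29.075 kHz, passes unchanged.
Distinct values: {5.3 kHz, 14.55 kHz, 16.9 kHz, 23.85 kHz}.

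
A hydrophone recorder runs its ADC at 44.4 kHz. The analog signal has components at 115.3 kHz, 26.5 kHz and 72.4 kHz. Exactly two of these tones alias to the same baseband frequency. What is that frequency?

17.9 kHz

fs/2 = 22.2 kHz.
115.3 kHz mod fs = 26.5 kHz.
26.5 kHz > fs/2 = 22.2 kHz, folds to fs − 26.5 kHz = 17.9 kHz.
26.5 kHz > fs/2 = 22.2 kHz, folds to fs − 26.5 kHz = 17.9 kHz.
72.4 kHz mod fs = 28 kHz.
28 kHz > fs/2 = 22.2 kHz, folds to fs − 28 kHz = 16.4 kHz.
26.5 kHz and 115.3 kHz both map to 17.9 kHz.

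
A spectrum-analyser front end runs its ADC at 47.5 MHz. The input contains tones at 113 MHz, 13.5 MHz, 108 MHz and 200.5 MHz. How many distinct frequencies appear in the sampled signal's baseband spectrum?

4

fs/2 = 23.75 MHz.
113 MHz mod fs = 18 MHz.
18 MHz ≤ fs/2 = 23.75 MHz, appears at 18 MHz.
13.5 MHz ≤ fs/2 = 23.75 MHz, passes unchanged.
108 MHz mod fs = 13 MHz.
13 MHz ≤ fs/2 = 23.75 MHz, appears at 13 MHz.
200.5 MHz mod fs = 10.5 MHz.
10.5 MHz ≤ fs/2 = 23.75 MHz, appears at 10.5 MHz.
Distinct values: {10.5 MHz, 13 MHz, 13.5 MHz, 18 MHz} → 4.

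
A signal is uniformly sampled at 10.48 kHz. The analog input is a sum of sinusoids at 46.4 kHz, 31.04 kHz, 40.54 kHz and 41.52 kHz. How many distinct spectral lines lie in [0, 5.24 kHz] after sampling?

fs/2 = 5.24 kHz.
46.4 kHz mod fs = 4.48 kHz.
4.48 kHz ≤ fs/2 = 5.24 kHz, appears at 4.48 kHz.
31.04 kHz mod fs = 10.08 kHz.
10.08 kHz > fs/2 = 5.24 kHz, folds to fs − 10.08 kHz = 0.4 kHz.
40.54 kHz mod fs = 9.1 kHz.
9.1 kHz > fs/2 = 5.24 kHz, folds to fs − 9.1 kHz = 1.38 kHz.
41.52 kHz mod fs = 10.08 kHz.
10.08 kHz > fs/2 = 5.24 kHz, folds to fs − 10.08 kHz = 0.4 kHz.
Distinct values: {0.4 kHz, 1.38 kHz, 4.48 kHz} → 3.

3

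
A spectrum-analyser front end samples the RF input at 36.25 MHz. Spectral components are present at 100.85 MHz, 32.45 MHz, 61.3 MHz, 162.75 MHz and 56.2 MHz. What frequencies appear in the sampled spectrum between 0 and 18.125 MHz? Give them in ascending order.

3.8 MHz, 7.9 MHz, 11.2 MHz, 16.3 MHz, 17.75 MHz

fs/2 = 18.125 MHz.
100.85 MHz mod fs = 28.35 MHz.
28.35 MHz > fs/2 = 18.125 MHz, folds to fs − 28.35 MHz = 7.9 MHz.
32.45 MHz > fs/2 = 18.125 MHz, folds to fs − 32.45 MHz = 3.8 MHz.
61.3 MHz mod fs = 25.05 MHz.
25.05 MHz > fs/2 = 18.125 MHz, folds to fs − 25.05 MHz = 11.2 MHz.
162.75 MHz mod fs = 17.75 MHz.
17.75 MHz ≤ fs/2 = 18.125 MHz, appears at 17.75 MHz.
56.2 MHz mod fs = 19.95 MHz.
19.95 MHz > fs/2 = 18.125 MHz, folds to fs − 19.95 MHz = 16.3 MHz.
Distinct values: {3.8 MHz, 7.9 MHz, 11.2 MHz, 16.3 MHz, 17.75 MHz}.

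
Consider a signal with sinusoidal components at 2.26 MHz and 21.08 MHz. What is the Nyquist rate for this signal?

Highest-frequency component: 21.08 MHz.
Nyquist rate = 2 × 21.08 MHz = 42.16 MHz.

42.16 MHz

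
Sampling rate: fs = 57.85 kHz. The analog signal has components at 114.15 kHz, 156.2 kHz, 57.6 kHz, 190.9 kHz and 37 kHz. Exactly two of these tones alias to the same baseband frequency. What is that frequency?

17.35 kHz

fs/2 = 28.925 kHz.
114.15 kHz mod fs = 56.3 kHz.
56.3 kHz > fs/2 = 28.925 kHz, folds to fs − 56.3 kHz = 1.55 kHz.
156.2 kHz mod fs = 40.5 kHz.
40.5 kHz > fs/2 = 28.925 kHz, folds to fs − 40.5 kHz = 17.35 kHz.
57.6 kHz > fs/2 = 28.925 kHz, folds to fs − 57.6 kHz = 0.25 kHz.
190.9 kHz mod fs = 17.35 kHz.
17.35 kHz ≤ fs/2 = 28.925 kHz, appears at 17.35 kHz.
37 kHz > fs/2 = 28.925 kHz, folds to fs − 37 kHz = 20.85 kHz.
156.2 kHz and 190.9 kHz both map to 17.35 kHz.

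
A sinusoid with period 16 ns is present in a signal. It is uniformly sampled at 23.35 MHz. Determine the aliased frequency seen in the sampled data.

7.55 MHz

T = 16 ns → f = 1/T = 62.5 MHz.
62.5 MHz mod fs = 15.8 MHz.
15.8 MHz > fs/2 = 11.675 MHz, folds to fs − 15.8 MHz = 7.55 MHz.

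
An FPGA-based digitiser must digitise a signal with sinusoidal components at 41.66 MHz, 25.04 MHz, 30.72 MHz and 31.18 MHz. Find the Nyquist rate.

83.32 MHz

Highest-frequency component: 41.66 MHz.
Nyquist rate = 2 × 41.66 MHz = 83.32 MHz.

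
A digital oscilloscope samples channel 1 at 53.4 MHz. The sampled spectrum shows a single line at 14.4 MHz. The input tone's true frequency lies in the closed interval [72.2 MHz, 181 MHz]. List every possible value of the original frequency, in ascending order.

Frequencies that alias to 14.4 MHz are k·fs ± 14.4 MHz for integer k ≥ 0.
k=0: 14.4 MHz.
k=1: 39 MHz, 67.8 MHz.
k=2: 92.4 MHz, 121.2 MHz.
k=3: 145.8 MHz, 174.6 MHz.
k=4: 199.2 MHz, 228 MHz.
Within [72.2 MHz, 181 MHz]: 92.4 MHz, 121.2 MHz, 145.8 MHz, 174.6 MHz.

92.4 MHz, 121.2 MHz, 145.8 MHz, 174.6 MHz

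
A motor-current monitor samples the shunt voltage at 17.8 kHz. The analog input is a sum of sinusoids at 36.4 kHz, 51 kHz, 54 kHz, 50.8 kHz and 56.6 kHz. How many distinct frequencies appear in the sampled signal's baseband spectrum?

fs/2 = 8.9 kHz.
36.4 kHz mod fs = 0.8 kHz.
0.8 kHz ≤ fs/2 = 8.9 kHz, appears at 0.8 kHz.
51 kHz mod fs = 15.4 kHz.
15.4 kHz > fs/2 = 8.9 kHz, folds to fs − 15.4 kHz = 2.4 kHz.
54 kHz mod fs = 0.6 kHz.
0.6 kHz ≤ fs/2 = 8.9 kHz, appears at 0.6 kHz.
50.8 kHz mod fs = 15.2 kHz.
15.2 kHz > fs/2 = 8.9 kHz, folds to fs − 15.2 kHz = 2.6 kHz.
56.6 kHz mod fs = 3.2 kHz.
3.2 kHz ≤ fs/2 = 8.9 kHz, appears at 3.2 kHz.
Distinct values: {0.6 kHz, 0.8 kHz, 2.4 kHz, 2.6 kHz, 3.2 kHz} → 5.

5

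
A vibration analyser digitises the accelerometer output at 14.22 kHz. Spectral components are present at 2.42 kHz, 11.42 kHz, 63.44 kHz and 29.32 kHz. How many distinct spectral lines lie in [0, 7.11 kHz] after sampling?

4

fs/2 = 7.11 kHz.
2.42 kHz ≤ fs/2 = 7.11 kHz, passes unchanged.
11.42 kHz > fs/2 = 7.11 kHz, folds to fs − 11.42 kHz = 2.8 kHz.
63.44 kHz mod fs = 6.56 kHz.
6.56 kHz ≤ fs/2 = 7.11 kHz, appears at 6.56 kHz.
29.32 kHz mod fs = 0.88 kHz.
0.88 kHz ≤ fs/2 = 7.11 kHz, appears at 0.88 kHz.
Distinct values: {0.88 kHz, 2.42 kHz, 2.8 kHz, 6.56 kHz} → 4.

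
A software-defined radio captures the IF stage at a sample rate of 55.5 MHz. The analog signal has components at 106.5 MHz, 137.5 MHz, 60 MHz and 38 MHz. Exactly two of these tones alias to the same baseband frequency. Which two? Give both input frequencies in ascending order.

60 MHz, 106.5 MHz

fs/2 = 27.75 MHz.
106.5 MHz mod fs = 51 MHz.
51 MHz > fs/2 = 27.75 MHz, folds to fs − 51 MHz = 4.5 MHz.
137.5 MHz mod fs = 26.5 MHz.
26.5 MHz ≤ fs/2 = 27.75 MHz, appears at 26.5 MHz.
60 MHz mod fs = 4.5 MHz.
4.5 MHz ≤ fs/2 = 27.75 MHz, appears at 4.5 MHz.
38 MHz > fs/2 = 27.75 MHz, folds to fs − 38 MHz = 17.5 MHz.
60 MHz and 106.5 MHz both map to 4.5 MHz.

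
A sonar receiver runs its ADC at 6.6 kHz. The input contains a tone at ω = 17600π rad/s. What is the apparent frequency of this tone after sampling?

ω = 17600π rad/s → f = ω/(2π) = 8800 Hz = 8.8 kHz.
8.8 kHz mod fs = 2.2 kHz.
2.2 kHz ≤ fs/2 = 3.3 kHz, appears at 2.2 kHz.

2.2 kHz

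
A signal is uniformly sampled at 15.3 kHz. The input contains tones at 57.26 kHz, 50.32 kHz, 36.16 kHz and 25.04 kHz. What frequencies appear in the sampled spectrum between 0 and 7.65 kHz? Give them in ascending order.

3.94 kHz, 4.42 kHz, 5.56 kHz

fs/2 = 7.65 kHz.
57.26 kHz mod fs = 11.36 kHz.
11.36 kHz > fs/2 = 7.65 kHz, folds to fs − 11.36 kHz = 3.94 kHz.
50.32 kHz mod fs = 4.42 kHz.
4.42 kHz ≤ fs/2 = 7.65 kHz, appears at 4.42 kHz.
36.16 kHz mod fs = 5.56 kHz.
5.56 kHz ≤ fs/2 = 7.65 kHz, appears at 5.56 kHz.
25.04 kHz mod fs = 9.74 kHz.
9.74 kHz > fs/2 = 7.65 kHz, folds to fs − 9.74 kHz = 5.56 kHz.
Distinct values: {3.94 kHz, 4.42 kHz, 5.56 kHz}.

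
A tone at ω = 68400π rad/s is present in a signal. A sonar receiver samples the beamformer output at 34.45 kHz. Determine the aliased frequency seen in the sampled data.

0.25 kHz

ω = 68400π rad/s → f = ω/(2π) = 34200 Hz = 34.2 kHz.
34.2 kHz > fs/2 = 17.225 kHz, folds to fs − 34.2 kHz = 0.25 kHz.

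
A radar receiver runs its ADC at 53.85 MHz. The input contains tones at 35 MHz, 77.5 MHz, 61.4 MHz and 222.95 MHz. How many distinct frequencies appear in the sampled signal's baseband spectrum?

fs/2 = 26.925 MHz.
35 MHz > fs/2 = 26.925 MHz, folds to fs − 35 MHz = 18.85 MHz.
77.5 MHz mod fs = 23.65 MHz.
23.65 MHz ≤ fs/2 = 26.925 MHz, appears at 23.65 MHz.
61.4 MHz mod fs = 7.55 MHz.
7.55 MHz ≤ fs/2 = 26.925 MHz, appears at 7.55 MHz.
222.95 MHz mod fs = 7.55 MHz.
7.55 MHz ≤ fs/2 = 26.925 MHz, appears at 7.55 MHz.
Distinct values: {7.55 MHz, 18.85 MHz, 23.65 MHz} → 3.

3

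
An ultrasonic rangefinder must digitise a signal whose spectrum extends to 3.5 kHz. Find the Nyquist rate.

7 kHz

Nyquist rate = 2 × 3.5 kHz = 7 kHz.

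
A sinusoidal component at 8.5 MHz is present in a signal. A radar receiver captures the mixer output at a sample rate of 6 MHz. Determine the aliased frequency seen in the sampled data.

8.5 MHz mod fs = 2.5 MHz.
2.5 MHz ≤ fs/2 = 3 MHz, appears at 2.5 MHz.

2.5 MHz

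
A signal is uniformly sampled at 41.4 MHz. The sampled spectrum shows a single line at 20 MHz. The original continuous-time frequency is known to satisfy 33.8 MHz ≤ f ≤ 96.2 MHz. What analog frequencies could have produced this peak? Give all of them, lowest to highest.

Frequencies that alias to 20 MHz are k·fs ± 20 MHz for integer k ≥ 0.
k=0: 20 MHz.
k=1: 21.4 MHz, 61.4 MHz.
k=2: 62.8 MHz, 102.8 MHz.
k=3: 104.2 MHz, 144.2 MHz.
Within [33.8 MHz, 96.2 MHz]: 61.4 MHz, 62.8 MHz.

61.4 MHz, 62.8 MHz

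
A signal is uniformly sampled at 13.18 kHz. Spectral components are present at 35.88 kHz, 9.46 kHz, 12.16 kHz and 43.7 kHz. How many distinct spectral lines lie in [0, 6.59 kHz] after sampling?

fs/2 = 6.59 kHz.
35.88 kHz mod fs = 9.52 kHz.
9.52 kHz > fs/2 = 6.59 kHz, folds to fs − 9.52 kHz = 3.66 kHz.
9.46 kHz > fs/2 = 6.59 kHz, folds to fs − 9.46 kHz = 3.72 kHz.
12.16 kHz > fs/2 = 6.59 kHz, folds to fs − 12.16 kHz = 1.02 kHz.
43.7 kHz mod fs = 4.16 kHz.
4.16 kHz ≤ fs/2 = 6.59 kHz, appears at 4.16 kHz.
Distinct values: {1.02 kHz, 3.66 kHz, 3.72 kHz, 4.16 kHz} → 4.

4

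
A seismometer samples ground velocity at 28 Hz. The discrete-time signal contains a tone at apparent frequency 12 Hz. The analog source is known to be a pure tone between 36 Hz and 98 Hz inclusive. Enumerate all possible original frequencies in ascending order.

40 Hz, 44 Hz, 68 Hz, 72 Hz, 96 Hz

Frequencies that alias to 12 Hz are k·fs ± 12 Hz for integer k ≥ 0.
k=0: 12 Hz.
k=1: 16 Hz, 40 Hz.
k=2: 44 Hz, 68 Hz.
k=3: 72 Hz, 96 Hz.
k=4: 100 Hz, 124 Hz.
Within [36 Hz, 98 Hz]: 40 Hz, 44 Hz, 68 Hz, 72 Hz, 96 Hz.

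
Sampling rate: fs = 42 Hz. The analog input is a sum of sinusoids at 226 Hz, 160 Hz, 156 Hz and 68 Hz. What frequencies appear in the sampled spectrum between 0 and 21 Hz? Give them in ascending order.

8 Hz, 12 Hz, 16 Hz

fs/2 = 21 Hz.
226 Hz mod fs = 16 Hz.
16 Hz ≤ fs/2 = 21 Hz, appears at 16 Hz.
160 Hz mod fs = 34 Hz.
34 Hz > fs/2 = 21 Hz, folds to fs − 34 Hz = 8 Hz.
156 Hz mod fs = 30 Hz.
30 Hz > fs/2 = 21 Hz, folds to fs − 30 Hz = 12 Hz.
68 Hz mod fs = 26 Hz.
26 Hz > fs/2 = 21 Hz, folds to fs − 26 Hz = 16 Hz.
Distinct values: {8 Hz, 12 Hz, 16 Hz}.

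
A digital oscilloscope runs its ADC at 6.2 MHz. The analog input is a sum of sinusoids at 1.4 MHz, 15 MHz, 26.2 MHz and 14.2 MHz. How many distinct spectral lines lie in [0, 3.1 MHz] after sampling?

3

fs/2 = 3.1 MHz.
1.4 MHz ≤ fs/2 = 3.1 MHz, passes unchanged.
15 MHz mod fs = 2.6 MHz.
2.6 MHz ≤ fs/2 = 3.1 MHz, appears at 2.6 MHz.
26.2 MHz mod fs = 1.4 MHz.
1.4 MHz ≤ fs/2 = 3.1 MHz, appears at 1.4 MHz.
14.2 MHz mod fs = 1.8 MHz.
1.8 MHz ≤ fs/2 = 3.1 MHz, appears at 1.8 MHz.
Distinct values: {1.4 MHz, 1.8 MHz, 2.6 MHz} → 3.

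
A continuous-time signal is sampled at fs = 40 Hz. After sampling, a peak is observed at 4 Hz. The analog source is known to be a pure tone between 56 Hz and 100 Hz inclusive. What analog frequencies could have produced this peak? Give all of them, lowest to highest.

76 Hz, 84 Hz

Frequencies that alias to 4 Hz are k·fs ± 4 Hz for integer k ≥ 0.
k=0: 4 Hz.
k=1: 36 Hz, 44 Hz.
k=2: 76 Hz, 84 Hz.
k=3: 116 Hz, 124 Hz.
Within [56 Hz, 100 Hz]: 76 Hz, 84 Hz.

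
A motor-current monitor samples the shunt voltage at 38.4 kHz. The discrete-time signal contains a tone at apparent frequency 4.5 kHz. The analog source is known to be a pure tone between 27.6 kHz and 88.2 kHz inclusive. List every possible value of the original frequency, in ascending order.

Frequencies that alias to 4.5 kHz are k·fs ± 4.5 kHz for integer k ≥ 0.
k=0: 4.5 kHz.
k=1: 33.9 kHz, 42.9 kHz.
k=2: 72.3 kHz, 81.3 kHz.
k=3: 110.7 kHz, 119.7 kHz.
Within [27.6 kHz, 88.2 kHz]: 33.9 kHz, 42.9 kHz, 72.3 kHz, 81.3 kHz.

33.9 kHz, 42.9 kHz, 72.3 kHz, 81.3 kHz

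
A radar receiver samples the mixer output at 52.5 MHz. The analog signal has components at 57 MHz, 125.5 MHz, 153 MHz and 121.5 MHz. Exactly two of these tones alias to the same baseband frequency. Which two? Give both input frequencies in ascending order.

fs/2 = 26.25 MHz.
57 MHz mod fs = 4.5 MHz.
4.5 MHz ≤ fs/2 = 26.25 MHz, appears at 4.5 MHz.
125.5 MHz mod fs = 20.5 MHz.
20.5 MHz ≤ fs/2 = 26.25 MHz, appears at 20.5 MHz.
153 MHz mod fs = 48 MHz.
48 MHz > fs/2 = 26.25 MHz, folds to fs − 48 MHz = 4.5 MHz.
121.5 MHz mod fs = 16.5 MHz.
16.5 MHz ≤ fs/2 = 26.25 MHz, appears at 16.5 MHz.
57 MHz and 153 MHz both map to 4.5 MHz.

57 MHz, 153 MHz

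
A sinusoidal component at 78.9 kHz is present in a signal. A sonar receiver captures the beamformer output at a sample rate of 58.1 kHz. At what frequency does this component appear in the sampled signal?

78.9 kHz mod fs = 20.8 kHz.
20.8 kHz ≤ fs/2 = 29.05 kHz, appears at 20.8 kHz.

20.8 kHz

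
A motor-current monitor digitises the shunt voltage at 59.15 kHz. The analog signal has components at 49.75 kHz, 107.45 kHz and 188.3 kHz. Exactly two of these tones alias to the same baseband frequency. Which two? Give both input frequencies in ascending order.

107.45 kHz, 188.3 kHz

fs/2 = 29.575 kHz.
49.75 kHz > fs/2 = 29.575 kHz, folds to fs − 49.75 kHz = 9.4 kHz.
107.45 kHz mod fs = 48.3 kHz.
48.3 kHz > fs/2 = 29.575 kHz, folds to fs − 48.3 kHz = 10.85 kHz.
188.3 kHz mod fs = 10.85 kHz.
10.85 kHz ≤ fs/2 = 29.575 kHz, appears at 10.85 kHz.
107.45 kHz and 188.3 kHz both map to 10.85 kHz.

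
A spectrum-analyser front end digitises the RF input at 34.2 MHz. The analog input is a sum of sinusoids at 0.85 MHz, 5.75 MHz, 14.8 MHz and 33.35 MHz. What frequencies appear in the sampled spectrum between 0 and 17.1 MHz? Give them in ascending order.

0.85 MHz, 5.75 MHz, 14.8 MHz

fs/2 = 17.1 MHz.
0.85 MHz ≤ fs/2 = 17.1 MHz, passes unchanged.
5.75 MHz ≤ fs/2 = 17.1 MHz, passes unchanged.
14.8 MHz ≤ fs/2 = 17.1 MHz, passes unchanged.
33.35 MHz > fs/2 = 17.1 MHz, folds to fs − 33.35 MHz = 0.85 MHz.
Distinct values: {0.85 MHz, 5.75 MHz, 14.8 MHz}.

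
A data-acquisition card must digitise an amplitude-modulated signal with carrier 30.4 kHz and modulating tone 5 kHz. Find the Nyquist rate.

70.8 kHz

AM sidebands sit at fc ± fm = 25.4 kHz and 35.4 kHz.
Highest-frequency component: 35.4 kHz.
Nyquist rate = 2 × 35.4 kHz = 70.8 kHz.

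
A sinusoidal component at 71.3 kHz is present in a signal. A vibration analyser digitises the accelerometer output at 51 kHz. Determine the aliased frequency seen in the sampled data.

20.3 kHz

71.3 kHz mod fs = 20.3 kHz.
20.3 kHz ≤ fs/2 = 25.5 kHz, appears at 20.3 kHz.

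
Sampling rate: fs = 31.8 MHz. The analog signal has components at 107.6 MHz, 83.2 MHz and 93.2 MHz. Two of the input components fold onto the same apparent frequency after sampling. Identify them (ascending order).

83.2 MHz, 107.6 MHz

fs/2 = 15.9 MHz.
107.6 MHz mod fs = 12.2 MHz.
12.2 MHz ≤ fs/2 = 15.9 MHz, appears at 12.2 MHz.
83.2 MHz mod fs = 19.6 MHz.
19.6 MHz > fs/2 = 15.9 MHz, folds to fs − 19.6 MHz = 12.2 MHz.
93.2 MHz mod fs = 29.6 MHz.
29.6 MHz > fs/2 = 15.9 MHz, folds to fs − 29.6 MHz = 2.2 MHz.
83.2 MHz and 107.6 MHz both map to 12.2 MHz.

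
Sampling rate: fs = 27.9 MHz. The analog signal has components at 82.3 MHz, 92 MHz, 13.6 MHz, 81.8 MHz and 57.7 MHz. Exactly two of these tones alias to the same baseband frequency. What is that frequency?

fs/2 = 13.95 MHz.
82.3 MHz mod fs = 26.5 MHz.
26.5 MHz > fs/2 = 13.95 MHz, folds to fs − 26.5 MHz = 1.4 MHz.
92 MHz mod fs = 8.3 MHz.
8.3 MHz ≤ fs/2 = 13.95 MHz, appears at 8.3 MHz.
13.6 MHz ≤ fs/2 = 13.95 MHz, passes unchanged.
81.8 MHz mod fs = 26 MHz.
26 MHz > fs/2 = 13.95 MHz, folds to fs − 26 MHz = 1.9 MHz.
57.7 MHz mod fs = 1.9 MHz.
1.9 MHz ≤ fs/2 = 13.95 MHz, appears at 1.9 MHz.
57.7 MHz and 81.8 MHz both map to 1.9 MHz.

1.9 MHz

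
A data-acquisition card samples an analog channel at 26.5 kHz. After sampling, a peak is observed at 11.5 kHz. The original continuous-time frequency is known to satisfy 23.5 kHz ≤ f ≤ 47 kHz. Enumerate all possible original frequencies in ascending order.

Frequencies that alias to 11.5 kHz are k·fs ± 11.5 kHz for integer k ≥ 0.
k=0: 11.5 kHz.
k=1: 15 kHz, 38 kHz.
k=2: 41.5 kHz, 64.5 kHz.
k=3: 68 kHz, 91 kHz.
Within [23.5 kHz, 47 kHz]: 38 kHz, 41.5 kHz.

38 kHz, 41.5 kHz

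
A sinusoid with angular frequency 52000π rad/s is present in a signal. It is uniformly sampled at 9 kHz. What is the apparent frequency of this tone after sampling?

ω = 52000π rad/s → f = ω/(2π) = 26000 Hz = 26 kHz.
26 kHz mod fs = 8 kHz.
8 kHz > fs/2 = 4.5 kHz, folds to fs − 8 kHz = 1 kHz.

1 kHz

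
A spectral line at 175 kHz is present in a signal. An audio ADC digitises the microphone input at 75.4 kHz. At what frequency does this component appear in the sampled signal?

24.2 kHz

175 kHz mod fs = 24.2 kHz.
24.2 kHz ≤ fs/2 = 37.7 kHz, appears at 24.2 kHz.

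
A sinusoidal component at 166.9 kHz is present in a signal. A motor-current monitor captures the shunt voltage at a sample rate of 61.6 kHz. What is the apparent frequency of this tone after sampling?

166.9 kHz mod fs = 43.7 kHz.
43.7 kHz > fs/2 = 30.8 kHz, folds to fs − 43.7 kHz = 17.9 kHz.

17.9 kHz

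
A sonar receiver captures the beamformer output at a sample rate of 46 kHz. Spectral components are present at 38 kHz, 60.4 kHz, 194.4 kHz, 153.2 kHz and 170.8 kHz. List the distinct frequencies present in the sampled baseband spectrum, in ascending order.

8 kHz, 10.4 kHz, 13.2 kHz, 14.4 kHz, 15.2 kHz

fs/2 = 23 kHz.
38 kHz > fs/2 = 23 kHz, folds to fs − 38 kHz = 8 kHz.
60.4 kHz mod fs = 14.4 kHz.
14.4 kHz ≤ fs/2 = 23 kHz, appears at 14.4 kHz.
194.4 kHz mod fs = 10.4 kHz.
10.4 kHz ≤ fs/2 = 23 kHz, appears at 10.4 kHz.
153.2 kHz mod fs = 15.2 kHz.
15.2 kHz ≤ fs/2 = 23 kHz, appears at 15.2 kHz.
170.8 kHz mod fs = 32.8 kHz.
32.8 kHz > fs/2 = 23 kHz, folds to fs − 32.8 kHz = 13.2 kHz.
Distinct values: {8 kHz, 10.4 kHz, 13.2 kHz, 14.4 kHz, 15.2 kHz}.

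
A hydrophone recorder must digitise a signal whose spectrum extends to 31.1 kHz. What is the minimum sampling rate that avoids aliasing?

Nyquist rate = 2 × 31.1 kHz = 62.2 kHz.

62.2 kHz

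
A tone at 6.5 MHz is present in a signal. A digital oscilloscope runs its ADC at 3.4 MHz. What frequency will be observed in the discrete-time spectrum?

0.3 MHz

6.5 MHz mod fs = 3.1 MHz.
3.1 MHz > fs/2 = 1.7 MHz, folds to fs − 3.1 MHz = 0.3 MHz.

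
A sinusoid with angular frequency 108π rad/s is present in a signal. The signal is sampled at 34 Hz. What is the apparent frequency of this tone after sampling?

14 Hz

ω = 108π rad/s → f = ω/(2π) = 54 Hz.
54 Hz mod fs = 20 Hz.
20 Hz > fs/2 = 17 Hz, folds to fs − 20 Hz = 14 Hz.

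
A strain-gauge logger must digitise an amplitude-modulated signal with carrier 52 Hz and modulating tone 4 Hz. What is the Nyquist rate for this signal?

112 Hz

AM sidebands sit at fc ± fm = 48 Hz and 56 Hz.
Highest-frequency component: 56 Hz.
Nyquist rate = 2 × 56 Hz = 112 Hz.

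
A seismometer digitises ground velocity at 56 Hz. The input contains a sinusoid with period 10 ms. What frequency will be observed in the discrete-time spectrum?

T = 10 ms → f = 1/T = 100 Hz.
100 Hz mod fs = 44 Hz.
44 Hz > fs/2 = 28 Hz, folds to fs − 44 Hz = 12 Hz.

12 Hz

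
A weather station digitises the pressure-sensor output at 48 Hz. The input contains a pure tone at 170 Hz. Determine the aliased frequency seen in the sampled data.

170 Hz mod fs = 26 Hz.
26 Hz > fs/2 = 24 Hz, folds to fs − 26 Hz = 22 Hz.

22 Hz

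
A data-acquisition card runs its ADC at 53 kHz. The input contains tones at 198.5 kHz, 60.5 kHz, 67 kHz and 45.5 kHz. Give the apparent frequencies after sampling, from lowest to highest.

7.5 kHz, 13.5 kHz, 14 kHz

fs/2 = 26.5 kHz.
198.5 kHz mod fs = 39.5 kHz.
39.5 kHz > fs/2 = 26.5 kHz, folds to fs − 39.5 kHz = 13.5 kHz.
60.5 kHz mod fs = 7.5 kHz.
7.5 kHz ≤ fs/2 = 26.5 kHz, appears at 7.5 kHz.
67 kHz mod fs = 14 kHz.
14 kHz ≤ fs/2 = 26.5 kHz, appears at 14 kHz.
45.5 kHz > fs/2 = 26.5 kHz, folds to fs − 45.5 kHz = 7.5 kHz.
Distinct values: {7.5 kHz, 13.5 kHz, 14 kHz}.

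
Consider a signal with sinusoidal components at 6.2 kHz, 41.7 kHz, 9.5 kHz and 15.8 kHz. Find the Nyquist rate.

Highest-frequency component: 41.7 kHz.
Nyquist rate = 2 × 41.7 kHz = 83.4 kHz.

83.4 kHz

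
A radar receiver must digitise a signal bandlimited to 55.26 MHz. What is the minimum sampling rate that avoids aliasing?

Nyquist rate = 2 × 55.26 MHz = 110.52 MHz.

110.52 MHz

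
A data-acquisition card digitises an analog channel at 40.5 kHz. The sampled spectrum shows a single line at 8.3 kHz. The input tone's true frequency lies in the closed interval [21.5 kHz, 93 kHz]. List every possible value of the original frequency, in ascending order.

32.2 kHz, 48.8 kHz, 72.7 kHz, 89.3 kHz

Frequencies that alias to 8.3 kHz are k·fs ± 8.3 kHz for integer k ≥ 0.
k=0: 8.3 kHz.
k=1: 32.2 kHz, 48.8 kHz.
k=2: 72.7 kHz, 89.3 kHz.
k=3: 113.2 kHz, 129.8 kHz.
Within [21.5 kHz, 93 kHz]: 32.2 kHz, 48.8 kHz, 72.7 kHz, 89.3 kHz.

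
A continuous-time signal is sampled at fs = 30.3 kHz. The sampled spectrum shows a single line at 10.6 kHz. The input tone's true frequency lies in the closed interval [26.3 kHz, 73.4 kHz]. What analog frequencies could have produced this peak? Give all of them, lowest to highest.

40.9 kHz, 50 kHz, 71.2 kHz

Frequencies that alias to 10.6 kHz are k·fs ± 10.6 kHz for integer k ≥ 0.
k=0: 10.6 kHz.
k=1: 19.7 kHz, 40.9 kHz.
k=2: 50 kHz, 71.2 kHz.
k=3: 80.3 kHz, 101.5 kHz.
Within [26.3 kHz, 73.4 kHz]: 40.9 kHz, 50 kHz, 71.2 kHz.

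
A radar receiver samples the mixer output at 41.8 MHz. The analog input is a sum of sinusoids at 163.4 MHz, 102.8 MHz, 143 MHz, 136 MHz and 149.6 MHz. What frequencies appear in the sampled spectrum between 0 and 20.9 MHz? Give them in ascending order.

fs/2 = 20.9 MHz.
163.4 MHz mod fs = 38 MHz.
38 MHz > fs/2 = 20.9 MHz, folds to fs − 38 MHz = 3.8 MHz.
102.8 MHz mod fs = 19.2 MHz.
19.2 MHz ≤ fs/2 = 20.9 MHz, appears at 19.2 MHz.
143 MHz mod fs = 17.6 MHz.
17.6 MHz ≤ fs/2 = 20.9 MHz, appears at 17.6 MHz.
136 MHz mod fs = 10.6 MHz.
10.6 MHz ≤ fs/2 = 20.9 MHz, appears at 10.6 MHz.
149.6 MHz mod fs = 24.2 MHz.
24.2 MHz > fs/2 = 20.9 MHz, folds to fs − 24.2 MHz = 17.6 MHz.
Distinct values: {3.8 MHz, 10.6 MHz, 17.6 MHz, 19.2 MHz}.

3.8 MHz, 10.6 MHz, 17.6 MHz, 19.2 MHz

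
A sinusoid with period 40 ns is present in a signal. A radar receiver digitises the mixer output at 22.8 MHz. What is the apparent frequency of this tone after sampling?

T = 40 ns → f = 1/T = 25 MHz.
25 MHz mod fs = 2.2 MHz.
2.2 MHz ≤ fs/2 = 11.4 MHz, appears at 2.2 MHz.

2.2 MHz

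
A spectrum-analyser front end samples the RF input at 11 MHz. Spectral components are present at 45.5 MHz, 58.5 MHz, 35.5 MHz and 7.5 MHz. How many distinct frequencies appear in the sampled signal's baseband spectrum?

3

fs/2 = 5.5 MHz.
45.5 MHz mod fs = 1.5 MHz.
1.5 MHz ≤ fs/2 = 5.5 MHz, appears at 1.5 MHz.
58.5 MHz mod fs = 3.5 MHz.
3.5 MHz ≤ fs/2 = 5.5 MHz, appears at 3.5 MHz.
35.5 MHz mod fs = 2.5 MHz.
2.5 MHz ≤ fs/2 = 5.5 MHz, appears at 2.5 MHz.
7.5 MHz > fs/2 = 5.5 MHz, folds to fs − 7.5 MHz = 3.5 MHz.
Distinct values: {1.5 MHz, 2.5 MHz, 3.5 MHz} → 3.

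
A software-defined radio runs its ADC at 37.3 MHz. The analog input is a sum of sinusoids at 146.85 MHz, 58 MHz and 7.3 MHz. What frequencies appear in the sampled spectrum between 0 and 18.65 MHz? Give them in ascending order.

fs/2 = 18.65 MHz.
146.85 MHz mod fs = 34.95 MHz.
34.95 MHz > fs/2 = 18.65 MHz, folds to fs − 34.95 MHz = 2.35 MHz.
58 MHz mod fs = 20.7 MHz.
20.7 MHz > fs/2 = 18.65 MHz, folds to fs − 20.7 MHz = 16.6 MHz.
7.3 MHz ≤ fs/2 = 18.65 MHz, passes unchanged.
Distinct values: {2.35 MHz, 7.3 MHz, 16.6 MHz}.

2.35 MHz, 7.3 MHz, 16.6 MHz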